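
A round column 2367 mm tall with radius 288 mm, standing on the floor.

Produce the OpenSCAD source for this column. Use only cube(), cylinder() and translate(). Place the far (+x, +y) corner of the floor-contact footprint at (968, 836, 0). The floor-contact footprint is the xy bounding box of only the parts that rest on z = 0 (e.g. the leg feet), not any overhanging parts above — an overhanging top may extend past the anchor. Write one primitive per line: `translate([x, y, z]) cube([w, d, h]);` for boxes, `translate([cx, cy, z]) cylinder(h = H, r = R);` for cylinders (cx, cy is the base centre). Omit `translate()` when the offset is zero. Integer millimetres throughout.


translate([680, 548, 0]) cylinder(h = 2367, r = 288);


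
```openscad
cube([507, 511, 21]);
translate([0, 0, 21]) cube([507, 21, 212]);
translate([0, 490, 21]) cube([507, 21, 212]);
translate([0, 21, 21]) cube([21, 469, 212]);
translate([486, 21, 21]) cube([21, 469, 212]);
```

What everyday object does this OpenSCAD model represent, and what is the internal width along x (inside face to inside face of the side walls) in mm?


An open box. The internal width is 465 mm.

A 507×511 base slab with four walls standing on it — an open box. The base is 507 mm wide and the walls are 21 mm thick, so the internal width is 507 − 2 × 21 = 465 mm.


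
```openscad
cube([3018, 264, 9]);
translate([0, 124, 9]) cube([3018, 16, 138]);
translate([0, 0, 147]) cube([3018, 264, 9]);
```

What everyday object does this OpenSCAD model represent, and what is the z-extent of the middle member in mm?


An I-beam. The web height is 138 mm.

Two wide flanges with a thin centred web — an I-beam. Overall 156 mm minus two 9 mm flanges gives a web of 156 − 2·9 = 138 mm.


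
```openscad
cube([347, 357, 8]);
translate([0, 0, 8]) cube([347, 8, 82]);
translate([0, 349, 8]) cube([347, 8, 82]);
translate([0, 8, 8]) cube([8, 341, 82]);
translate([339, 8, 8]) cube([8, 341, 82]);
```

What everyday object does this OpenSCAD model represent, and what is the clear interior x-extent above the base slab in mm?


An open box. The internal width is 331 mm.

A 347×357 base slab with four walls standing on it — an open box. The base is 347 mm wide and the walls are 8 mm thick, so the internal width is 347 − 2 × 8 = 331 mm.


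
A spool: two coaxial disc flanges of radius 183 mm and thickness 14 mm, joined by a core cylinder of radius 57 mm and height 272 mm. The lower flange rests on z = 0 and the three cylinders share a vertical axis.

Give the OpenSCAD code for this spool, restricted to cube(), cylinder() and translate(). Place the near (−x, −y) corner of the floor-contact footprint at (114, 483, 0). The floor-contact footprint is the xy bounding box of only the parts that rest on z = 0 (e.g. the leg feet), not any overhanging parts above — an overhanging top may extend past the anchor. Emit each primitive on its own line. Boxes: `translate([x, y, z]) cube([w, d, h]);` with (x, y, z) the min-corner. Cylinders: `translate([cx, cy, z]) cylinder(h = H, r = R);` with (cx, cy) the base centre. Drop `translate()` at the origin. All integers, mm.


translate([297, 666, 0]) cylinder(h = 14, r = 183);
translate([297, 666, 14]) cylinder(h = 272, r = 57);
translate([297, 666, 286]) cylinder(h = 14, r = 183);


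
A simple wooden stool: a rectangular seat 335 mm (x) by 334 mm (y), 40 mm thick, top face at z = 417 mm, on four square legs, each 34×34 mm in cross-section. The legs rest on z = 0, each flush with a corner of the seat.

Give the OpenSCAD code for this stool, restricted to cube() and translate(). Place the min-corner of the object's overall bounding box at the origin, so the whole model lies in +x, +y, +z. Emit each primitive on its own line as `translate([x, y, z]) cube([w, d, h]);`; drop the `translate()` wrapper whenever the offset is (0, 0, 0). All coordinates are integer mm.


// leg_h = 417 - 40 = 377
translate([0, 0, 377]) cube([335, 334, 40]);
cube([34, 34, 377]);
translate([301, 0, 0]) cube([34, 34, 377]);
translate([0, 300, 0]) cube([34, 34, 377]);
translate([301, 300, 0]) cube([34, 34, 377]);


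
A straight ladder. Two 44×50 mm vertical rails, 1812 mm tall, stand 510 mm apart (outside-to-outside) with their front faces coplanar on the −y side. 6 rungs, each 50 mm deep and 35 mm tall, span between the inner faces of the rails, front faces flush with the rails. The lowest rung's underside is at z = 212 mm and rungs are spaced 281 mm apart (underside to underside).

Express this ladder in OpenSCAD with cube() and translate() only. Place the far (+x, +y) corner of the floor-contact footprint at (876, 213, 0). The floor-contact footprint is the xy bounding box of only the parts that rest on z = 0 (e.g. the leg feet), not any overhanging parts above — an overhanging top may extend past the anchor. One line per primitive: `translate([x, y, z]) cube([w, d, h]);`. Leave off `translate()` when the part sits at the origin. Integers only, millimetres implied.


translate([366, 163, 0]) cube([44, 50, 1812]);
translate([832, 163, 0]) cube([44, 50, 1812]);
translate([410, 163, 212]) cube([422, 50, 35]);
translate([410, 163, 493]) cube([422, 50, 35]);
translate([410, 163, 774]) cube([422, 50, 35]);
translate([410, 163, 1055]) cube([422, 50, 35]);
translate([410, 163, 1336]) cube([422, 50, 35]);
translate([410, 163, 1617]) cube([422, 50, 35]);


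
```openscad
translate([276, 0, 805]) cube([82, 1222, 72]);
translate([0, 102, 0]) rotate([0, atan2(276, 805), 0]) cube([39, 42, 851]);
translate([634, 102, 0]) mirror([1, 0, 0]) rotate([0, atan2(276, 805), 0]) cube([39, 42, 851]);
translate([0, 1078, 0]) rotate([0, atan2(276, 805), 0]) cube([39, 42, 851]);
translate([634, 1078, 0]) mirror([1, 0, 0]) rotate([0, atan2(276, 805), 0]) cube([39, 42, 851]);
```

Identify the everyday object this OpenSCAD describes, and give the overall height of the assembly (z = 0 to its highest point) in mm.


A sawhorse. The overall height is 877 mm.

A beam across two mirrored pairs of raked legs — a sawhorse. The beam's underside is at z = 805 (matching the legs' vertical rise in atan2(276, 805)) and the beam is 72 mm tall, so its top is at 805 + 72 = 877 mm. The raked legs top out at the beam's underside, so that is the highest point.


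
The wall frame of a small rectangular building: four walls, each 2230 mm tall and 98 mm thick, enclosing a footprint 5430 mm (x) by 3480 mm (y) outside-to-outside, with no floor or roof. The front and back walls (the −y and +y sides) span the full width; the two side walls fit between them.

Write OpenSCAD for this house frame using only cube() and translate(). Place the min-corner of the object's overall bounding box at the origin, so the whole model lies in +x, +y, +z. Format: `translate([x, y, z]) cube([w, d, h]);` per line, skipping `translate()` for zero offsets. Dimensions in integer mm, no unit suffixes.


cube([5430, 98, 2230]);
translate([0, 3382, 0]) cube([5430, 98, 2230]);
translate([0, 98, 0]) cube([98, 3284, 2230]);
translate([5332, 98, 0]) cube([98, 3284, 2230]);


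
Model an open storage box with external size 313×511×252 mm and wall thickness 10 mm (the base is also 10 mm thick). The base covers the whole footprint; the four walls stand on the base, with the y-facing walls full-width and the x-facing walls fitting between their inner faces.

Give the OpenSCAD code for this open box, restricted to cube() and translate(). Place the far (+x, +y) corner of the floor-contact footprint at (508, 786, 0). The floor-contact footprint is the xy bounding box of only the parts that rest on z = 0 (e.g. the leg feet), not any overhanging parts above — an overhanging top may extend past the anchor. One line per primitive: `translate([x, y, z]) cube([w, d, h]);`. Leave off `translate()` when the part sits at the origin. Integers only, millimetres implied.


translate([195, 275, 0]) cube([313, 511, 10]);
translate([195, 275, 10]) cube([313, 10, 242]);
translate([195, 776, 10]) cube([313, 10, 242]);
translate([195, 285, 10]) cube([10, 491, 242]);
translate([498, 285, 10]) cube([10, 491, 242]);


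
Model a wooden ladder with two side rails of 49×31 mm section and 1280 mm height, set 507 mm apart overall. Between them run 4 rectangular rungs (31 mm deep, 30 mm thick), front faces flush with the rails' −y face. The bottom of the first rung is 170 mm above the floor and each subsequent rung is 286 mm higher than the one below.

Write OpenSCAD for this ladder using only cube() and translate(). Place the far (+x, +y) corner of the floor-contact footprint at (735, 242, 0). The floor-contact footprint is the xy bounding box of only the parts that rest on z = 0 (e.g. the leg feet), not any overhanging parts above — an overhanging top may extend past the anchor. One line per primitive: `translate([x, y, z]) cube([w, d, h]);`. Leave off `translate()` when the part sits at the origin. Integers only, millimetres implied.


translate([228, 211, 0]) cube([49, 31, 1280]);
translate([686, 211, 0]) cube([49, 31, 1280]);
translate([277, 211, 170]) cube([409, 31, 30]);
translate([277, 211, 456]) cube([409, 31, 30]);
translate([277, 211, 742]) cube([409, 31, 30]);
translate([277, 211, 1028]) cube([409, 31, 30]);


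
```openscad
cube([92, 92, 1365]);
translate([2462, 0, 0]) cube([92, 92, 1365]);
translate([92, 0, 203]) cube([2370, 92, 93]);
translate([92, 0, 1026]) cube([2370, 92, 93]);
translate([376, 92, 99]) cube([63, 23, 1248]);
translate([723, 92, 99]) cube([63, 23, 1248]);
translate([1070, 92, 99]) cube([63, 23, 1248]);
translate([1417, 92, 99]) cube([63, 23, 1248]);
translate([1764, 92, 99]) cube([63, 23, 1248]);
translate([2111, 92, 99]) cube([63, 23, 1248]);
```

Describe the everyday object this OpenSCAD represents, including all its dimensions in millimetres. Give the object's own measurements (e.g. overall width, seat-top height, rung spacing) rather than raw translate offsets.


A fence section. Two 92×92 mm posts, 1365 mm tall, stand on the floor with a clear span of 2370 mm between their inner faces. Two horizontal rails of 92×93 mm section span the gap between the posts with their undersides at z = 203 mm and z = 1026 mm, flush with the posts' −y face. 6 pickets, each 63 mm wide, 23 mm thick and 1248 mm tall, are fixed to the +y face of the rails with their bottoms at z = 99 mm, spaced across the span with a 284 mm gap after the −x post and between neighbouring pickets, with 288 mm left before the +x post.


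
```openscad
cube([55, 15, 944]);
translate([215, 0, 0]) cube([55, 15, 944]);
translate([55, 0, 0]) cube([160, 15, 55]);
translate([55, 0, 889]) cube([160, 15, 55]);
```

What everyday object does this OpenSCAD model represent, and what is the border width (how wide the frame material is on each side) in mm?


A picture frame. The border width is 55 mm.

Four thin pieces enclosing a rectangular opening — a picture frame. The two full-height stiles are 944 mm tall; the top rail sits at z = 889 and is 55 mm tall, so the border above the opening is 944 − 889 = 55 mm, matching the stile x-width.


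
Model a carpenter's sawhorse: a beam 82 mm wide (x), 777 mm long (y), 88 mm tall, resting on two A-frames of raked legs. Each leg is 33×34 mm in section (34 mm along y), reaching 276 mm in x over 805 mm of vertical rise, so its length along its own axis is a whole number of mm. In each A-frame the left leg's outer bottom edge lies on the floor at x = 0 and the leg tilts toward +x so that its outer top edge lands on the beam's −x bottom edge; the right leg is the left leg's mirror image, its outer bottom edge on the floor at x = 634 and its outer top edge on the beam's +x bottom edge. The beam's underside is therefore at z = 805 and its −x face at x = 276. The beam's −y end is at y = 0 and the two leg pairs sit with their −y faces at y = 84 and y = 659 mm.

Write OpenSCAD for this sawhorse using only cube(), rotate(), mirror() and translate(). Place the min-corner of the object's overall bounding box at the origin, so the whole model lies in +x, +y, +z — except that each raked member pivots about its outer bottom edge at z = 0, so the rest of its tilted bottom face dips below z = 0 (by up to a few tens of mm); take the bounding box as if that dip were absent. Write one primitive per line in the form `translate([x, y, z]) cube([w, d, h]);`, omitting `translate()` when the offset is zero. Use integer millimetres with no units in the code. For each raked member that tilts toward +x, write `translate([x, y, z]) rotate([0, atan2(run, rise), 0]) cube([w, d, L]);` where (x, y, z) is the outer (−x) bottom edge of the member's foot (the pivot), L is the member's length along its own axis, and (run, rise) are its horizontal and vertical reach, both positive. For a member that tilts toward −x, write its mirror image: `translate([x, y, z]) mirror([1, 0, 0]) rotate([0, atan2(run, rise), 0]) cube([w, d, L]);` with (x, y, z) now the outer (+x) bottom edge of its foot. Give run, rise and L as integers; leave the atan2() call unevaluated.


// leg length = √(276² + 805²) = 851
// right-leg outer foot x = 2·276 + 82 = 634
// beam min-corner = (276, 0, 805)
translate([276, 0, 805]) cube([82, 777, 88]);
translate([0, 84, 0]) rotate([0, atan2(276, 805), 0]) cube([33, 34, 851]);
translate([634, 84, 0]) mirror([1, 0, 0]) rotate([0, atan2(276, 805), 0]) cube([33, 34, 851]);
translate([0, 659, 0]) rotate([0, atan2(276, 805), 0]) cube([33, 34, 851]);
translate([634, 659, 0]) mirror([1, 0, 0]) rotate([0, atan2(276, 805), 0]) cube([33, 34, 851]);


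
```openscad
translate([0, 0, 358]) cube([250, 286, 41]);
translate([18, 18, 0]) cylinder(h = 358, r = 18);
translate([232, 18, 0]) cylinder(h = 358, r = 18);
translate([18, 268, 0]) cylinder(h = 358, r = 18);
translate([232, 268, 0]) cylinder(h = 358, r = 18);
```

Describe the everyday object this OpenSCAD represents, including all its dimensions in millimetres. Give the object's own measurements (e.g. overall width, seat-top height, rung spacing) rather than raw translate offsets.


A four-legged stool. The seat is a 250×286×41 mm slab whose top surface is at z = 399 mm; four round legs, each 36 mm in diameter, run from the floor (z = 0) to the underside of the seat, each leg's axis is inset half a diameter from the nearest pair of seat edges (so the leg's bounding box is flush with the corner).


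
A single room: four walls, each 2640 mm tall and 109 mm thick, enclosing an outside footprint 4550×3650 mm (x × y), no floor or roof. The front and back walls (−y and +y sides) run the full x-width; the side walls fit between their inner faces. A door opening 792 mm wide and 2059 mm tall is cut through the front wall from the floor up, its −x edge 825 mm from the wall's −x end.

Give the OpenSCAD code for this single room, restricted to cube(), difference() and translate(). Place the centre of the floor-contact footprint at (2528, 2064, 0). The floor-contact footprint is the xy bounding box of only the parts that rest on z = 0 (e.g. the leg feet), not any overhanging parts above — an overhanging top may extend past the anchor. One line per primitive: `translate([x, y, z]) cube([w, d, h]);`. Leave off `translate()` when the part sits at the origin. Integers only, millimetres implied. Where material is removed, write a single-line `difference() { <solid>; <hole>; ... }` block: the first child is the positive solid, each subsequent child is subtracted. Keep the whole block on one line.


difference() { translate([253, 239, 0]) cube([4550, 109, 2640]); translate([1078, 239, 0]) cube([792, 109, 2059]); }
translate([253, 3780, 0]) cube([4550, 109, 2640]);
translate([253, 348, 0]) cube([109, 3432, 2640]);
translate([4694, 348, 0]) cube([109, 3432, 2640]);


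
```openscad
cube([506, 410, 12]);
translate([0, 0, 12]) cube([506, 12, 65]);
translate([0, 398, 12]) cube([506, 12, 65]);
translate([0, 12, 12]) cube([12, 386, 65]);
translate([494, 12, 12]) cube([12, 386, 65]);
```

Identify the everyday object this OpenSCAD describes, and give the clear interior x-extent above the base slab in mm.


An open box. The internal width is 482 mm.

A 506×410 base slab with four walls standing on it — an open box. The base is 506 mm wide and the walls are 12 mm thick, so the internal width is 506 − 2 × 12 = 482 mm.


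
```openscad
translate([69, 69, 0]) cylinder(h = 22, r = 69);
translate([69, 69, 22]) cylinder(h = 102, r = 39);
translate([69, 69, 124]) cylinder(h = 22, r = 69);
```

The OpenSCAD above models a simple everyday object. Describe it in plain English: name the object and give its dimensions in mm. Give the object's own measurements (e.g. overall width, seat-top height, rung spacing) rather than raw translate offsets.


A spool: two coaxial disc flanges of radius 69 mm and thickness 22 mm, joined by a core cylinder of radius 39 mm and height 102 mm. The lower flange rests on z = 0 and the three cylinders share a vertical axis.


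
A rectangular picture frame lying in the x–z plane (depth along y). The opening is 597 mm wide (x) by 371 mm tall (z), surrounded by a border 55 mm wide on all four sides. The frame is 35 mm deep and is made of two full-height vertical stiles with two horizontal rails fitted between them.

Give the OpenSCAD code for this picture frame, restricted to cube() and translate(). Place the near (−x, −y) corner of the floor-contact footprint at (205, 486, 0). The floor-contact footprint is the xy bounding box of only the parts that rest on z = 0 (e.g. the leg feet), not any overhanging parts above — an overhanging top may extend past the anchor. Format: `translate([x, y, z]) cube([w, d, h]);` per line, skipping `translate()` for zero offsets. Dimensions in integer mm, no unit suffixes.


translate([205, 486, 0]) cube([55, 35, 481]);
translate([857, 486, 0]) cube([55, 35, 481]);
translate([260, 486, 0]) cube([597, 35, 55]);
translate([260, 486, 426]) cube([597, 35, 55]);


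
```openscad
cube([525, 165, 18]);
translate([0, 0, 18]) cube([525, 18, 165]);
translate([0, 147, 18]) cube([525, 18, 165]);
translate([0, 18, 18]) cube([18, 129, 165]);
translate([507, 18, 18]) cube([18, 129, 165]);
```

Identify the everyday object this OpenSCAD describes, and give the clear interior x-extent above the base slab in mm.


An open box. The internal width is 489 mm.

A 525×165 base slab with four walls standing on it — an open box. The base is 525 mm wide and the walls are 18 mm thick, so the internal width is 525 − 2 × 18 = 489 mm.


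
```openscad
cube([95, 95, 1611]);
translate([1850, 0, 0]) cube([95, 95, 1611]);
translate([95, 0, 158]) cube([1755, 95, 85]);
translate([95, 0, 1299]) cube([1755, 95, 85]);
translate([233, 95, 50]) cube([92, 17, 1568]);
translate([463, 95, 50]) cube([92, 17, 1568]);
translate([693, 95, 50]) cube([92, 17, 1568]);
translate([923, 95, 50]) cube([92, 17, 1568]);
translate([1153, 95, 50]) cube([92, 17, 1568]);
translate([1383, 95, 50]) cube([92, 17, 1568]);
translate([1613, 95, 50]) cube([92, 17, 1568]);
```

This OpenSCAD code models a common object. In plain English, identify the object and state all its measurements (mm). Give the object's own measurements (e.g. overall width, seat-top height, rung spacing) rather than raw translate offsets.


A fence section. Two 95×95 mm posts, 1611 mm tall, stand on the floor with a clear span of 1755 mm between their inner faces. Two horizontal rails of 95×85 mm section span the gap between the posts with their undersides at z = 158 mm and z = 1299 mm, flush with the posts' −y face. 7 pickets, each 92 mm wide, 17 mm thick and 1568 mm tall, are fixed to the +y face of the rails with their bottoms at z = 50 mm, spaced across the span with a 138 mm gap after the −x post and between neighbouring pickets, with 145 mm left before the +x post.


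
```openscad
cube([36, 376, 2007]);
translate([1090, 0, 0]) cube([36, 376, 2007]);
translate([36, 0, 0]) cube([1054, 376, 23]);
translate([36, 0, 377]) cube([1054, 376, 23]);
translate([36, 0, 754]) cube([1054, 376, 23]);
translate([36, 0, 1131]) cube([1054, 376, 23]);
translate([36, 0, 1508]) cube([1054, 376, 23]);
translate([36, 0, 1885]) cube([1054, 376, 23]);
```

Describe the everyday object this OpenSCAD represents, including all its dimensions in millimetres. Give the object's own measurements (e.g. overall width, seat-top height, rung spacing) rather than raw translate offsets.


An open bookshelf. Two side panels, each 36 mm thick, 376 mm deep and 2007 mm tall, stand 1126 mm apart (outside-to-outside). Between them sit 6 shelves, each 23 mm thick and 376 mm deep, spanning the full gap between the sides. The bottom shelf rests on the floor (its underside at z = 0) and the clear gap between one shelf's top and the next shelf's underside is 354 mm.


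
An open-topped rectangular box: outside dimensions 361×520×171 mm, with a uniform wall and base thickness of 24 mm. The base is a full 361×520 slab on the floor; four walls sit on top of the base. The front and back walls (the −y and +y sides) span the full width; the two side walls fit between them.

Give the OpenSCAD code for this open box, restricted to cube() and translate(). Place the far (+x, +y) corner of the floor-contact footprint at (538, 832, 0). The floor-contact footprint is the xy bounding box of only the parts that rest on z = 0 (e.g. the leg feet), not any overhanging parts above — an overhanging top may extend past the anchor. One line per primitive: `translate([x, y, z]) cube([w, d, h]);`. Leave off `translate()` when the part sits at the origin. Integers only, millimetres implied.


translate([177, 312, 0]) cube([361, 520, 24]);
translate([177, 312, 24]) cube([361, 24, 147]);
translate([177, 808, 24]) cube([361, 24, 147]);
translate([177, 336, 24]) cube([24, 472, 147]);
translate([514, 336, 24]) cube([24, 472, 147]);


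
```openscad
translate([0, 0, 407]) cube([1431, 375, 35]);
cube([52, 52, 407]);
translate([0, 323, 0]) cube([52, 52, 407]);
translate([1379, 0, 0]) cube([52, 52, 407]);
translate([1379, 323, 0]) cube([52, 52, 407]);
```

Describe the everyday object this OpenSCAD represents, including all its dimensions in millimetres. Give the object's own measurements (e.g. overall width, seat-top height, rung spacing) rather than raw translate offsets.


A long wooden bench with a 1431 mm (x) × 375 mm (y) seat, 35 mm thick, its top surface 442 mm above the floor. Four 52 mm square legs at the seat corners, flush with the edges, run from z = 0 to the seat underside.


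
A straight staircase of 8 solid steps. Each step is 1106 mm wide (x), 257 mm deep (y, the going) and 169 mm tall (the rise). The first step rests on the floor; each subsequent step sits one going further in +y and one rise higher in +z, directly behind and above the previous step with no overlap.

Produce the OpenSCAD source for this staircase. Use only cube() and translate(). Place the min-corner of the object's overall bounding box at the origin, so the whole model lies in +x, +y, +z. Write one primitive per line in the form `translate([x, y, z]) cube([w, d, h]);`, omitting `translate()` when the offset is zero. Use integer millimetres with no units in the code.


cube([1106, 257, 169]);
translate([0, 257, 169]) cube([1106, 257, 169]);
translate([0, 514, 338]) cube([1106, 257, 169]);
translate([0, 771, 507]) cube([1106, 257, 169]);
translate([0, 1028, 676]) cube([1106, 257, 169]);
translate([0, 1285, 845]) cube([1106, 257, 169]);
translate([0, 1542, 1014]) cube([1106, 257, 169]);
translate([0, 1799, 1183]) cube([1106, 257, 169]);


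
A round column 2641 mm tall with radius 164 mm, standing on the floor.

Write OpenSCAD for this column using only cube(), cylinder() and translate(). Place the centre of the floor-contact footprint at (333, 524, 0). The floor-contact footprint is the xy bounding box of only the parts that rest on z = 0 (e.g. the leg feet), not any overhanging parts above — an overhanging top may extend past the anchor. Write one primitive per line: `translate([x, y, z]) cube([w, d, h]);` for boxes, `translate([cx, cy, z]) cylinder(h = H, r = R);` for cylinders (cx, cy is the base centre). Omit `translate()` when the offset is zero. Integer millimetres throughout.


translate([333, 524, 0]) cylinder(h = 2641, r = 164);


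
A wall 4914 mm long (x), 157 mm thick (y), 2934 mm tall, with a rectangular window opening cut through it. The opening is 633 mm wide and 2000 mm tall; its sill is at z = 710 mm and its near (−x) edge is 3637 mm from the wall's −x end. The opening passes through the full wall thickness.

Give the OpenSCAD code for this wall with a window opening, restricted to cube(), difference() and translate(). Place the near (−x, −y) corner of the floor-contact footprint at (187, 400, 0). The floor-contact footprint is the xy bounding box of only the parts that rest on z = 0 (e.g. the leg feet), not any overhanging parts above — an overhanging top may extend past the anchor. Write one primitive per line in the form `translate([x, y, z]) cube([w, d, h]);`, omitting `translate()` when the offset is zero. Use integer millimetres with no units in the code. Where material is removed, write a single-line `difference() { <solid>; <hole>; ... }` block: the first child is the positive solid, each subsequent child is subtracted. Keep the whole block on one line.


difference() { translate([187, 400, 0]) cube([4914, 157, 2934]); translate([3824, 400, 710]) cube([633, 157, 2000]); }


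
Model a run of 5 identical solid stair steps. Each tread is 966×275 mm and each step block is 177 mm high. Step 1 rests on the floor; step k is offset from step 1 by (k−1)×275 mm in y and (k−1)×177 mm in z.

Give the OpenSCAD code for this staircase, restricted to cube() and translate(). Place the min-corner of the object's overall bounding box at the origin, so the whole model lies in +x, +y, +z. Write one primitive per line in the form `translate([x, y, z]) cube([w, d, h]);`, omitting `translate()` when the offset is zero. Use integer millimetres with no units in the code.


cube([966, 275, 177]);
translate([0, 275, 177]) cube([966, 275, 177]);
translate([0, 550, 354]) cube([966, 275, 177]);
translate([0, 825, 531]) cube([966, 275, 177]);
translate([0, 1100, 708]) cube([966, 275, 177]);


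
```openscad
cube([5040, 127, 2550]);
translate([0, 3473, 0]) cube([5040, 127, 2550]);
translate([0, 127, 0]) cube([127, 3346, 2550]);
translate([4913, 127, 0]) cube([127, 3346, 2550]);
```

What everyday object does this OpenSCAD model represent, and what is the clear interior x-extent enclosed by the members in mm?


A house (or room) frame. The interior width is 4786 mm.

Four 2550 mm walls enclosing a rectangle with no floor or roof — a room or house frame. Outside width is 5040 mm and wall thickness is 127 mm, so the interior width is 5040 − 2 × 127 = 4786 mm.


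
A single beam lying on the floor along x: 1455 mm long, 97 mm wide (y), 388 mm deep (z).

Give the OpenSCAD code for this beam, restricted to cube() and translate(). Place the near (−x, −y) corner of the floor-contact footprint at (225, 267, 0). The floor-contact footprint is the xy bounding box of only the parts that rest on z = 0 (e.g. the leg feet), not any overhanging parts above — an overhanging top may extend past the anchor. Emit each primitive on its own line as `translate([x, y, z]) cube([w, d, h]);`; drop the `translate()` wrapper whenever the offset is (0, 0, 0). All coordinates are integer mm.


translate([225, 267, 0]) cube([1455, 97, 388]);


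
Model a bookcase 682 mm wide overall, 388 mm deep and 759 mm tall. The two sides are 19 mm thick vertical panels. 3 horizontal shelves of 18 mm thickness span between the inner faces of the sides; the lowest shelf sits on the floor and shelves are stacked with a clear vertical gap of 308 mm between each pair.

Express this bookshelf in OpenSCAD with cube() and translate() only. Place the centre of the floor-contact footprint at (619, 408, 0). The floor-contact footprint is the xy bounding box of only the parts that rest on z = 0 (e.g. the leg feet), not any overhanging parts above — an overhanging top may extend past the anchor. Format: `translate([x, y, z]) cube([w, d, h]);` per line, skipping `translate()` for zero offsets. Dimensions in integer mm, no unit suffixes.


translate([278, 214, 0]) cube([19, 388, 759]);
translate([941, 214, 0]) cube([19, 388, 759]);
translate([297, 214, 0]) cube([644, 388, 18]);
translate([297, 214, 326]) cube([644, 388, 18]);
translate([297, 214, 652]) cube([644, 388, 18]);


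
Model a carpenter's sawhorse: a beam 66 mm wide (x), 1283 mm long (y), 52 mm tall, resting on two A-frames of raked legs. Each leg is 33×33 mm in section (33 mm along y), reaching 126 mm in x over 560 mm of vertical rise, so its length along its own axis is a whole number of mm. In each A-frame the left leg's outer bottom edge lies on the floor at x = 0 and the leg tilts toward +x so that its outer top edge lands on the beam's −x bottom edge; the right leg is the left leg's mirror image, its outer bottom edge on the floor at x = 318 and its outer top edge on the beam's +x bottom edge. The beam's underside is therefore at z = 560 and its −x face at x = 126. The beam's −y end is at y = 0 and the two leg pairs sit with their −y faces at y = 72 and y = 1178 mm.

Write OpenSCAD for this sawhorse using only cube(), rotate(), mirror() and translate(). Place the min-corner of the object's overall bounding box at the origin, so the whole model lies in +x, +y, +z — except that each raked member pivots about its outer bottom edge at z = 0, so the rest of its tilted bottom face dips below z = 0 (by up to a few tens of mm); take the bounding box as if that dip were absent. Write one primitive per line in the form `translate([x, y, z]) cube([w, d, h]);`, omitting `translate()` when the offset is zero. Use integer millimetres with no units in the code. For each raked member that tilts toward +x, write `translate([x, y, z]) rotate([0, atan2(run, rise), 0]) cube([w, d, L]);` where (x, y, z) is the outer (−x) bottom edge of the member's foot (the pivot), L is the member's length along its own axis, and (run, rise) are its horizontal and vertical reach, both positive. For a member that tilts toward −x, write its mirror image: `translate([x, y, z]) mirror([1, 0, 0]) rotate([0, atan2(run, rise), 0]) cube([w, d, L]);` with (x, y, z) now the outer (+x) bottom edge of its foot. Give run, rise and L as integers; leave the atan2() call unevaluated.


translate([126, 0, 560]) cube([66, 1283, 52]);
translate([0, 72, 0]) rotate([0, atan2(126, 560), 0]) cube([33, 33, 574]);
translate([318, 72, 0]) mirror([1, 0, 0]) rotate([0, atan2(126, 560), 0]) cube([33, 33, 574]);
translate([0, 1178, 0]) rotate([0, atan2(126, 560), 0]) cube([33, 33, 574]);
translate([318, 1178, 0]) mirror([1, 0, 0]) rotate([0, atan2(126, 560), 0]) cube([33, 33, 574]);


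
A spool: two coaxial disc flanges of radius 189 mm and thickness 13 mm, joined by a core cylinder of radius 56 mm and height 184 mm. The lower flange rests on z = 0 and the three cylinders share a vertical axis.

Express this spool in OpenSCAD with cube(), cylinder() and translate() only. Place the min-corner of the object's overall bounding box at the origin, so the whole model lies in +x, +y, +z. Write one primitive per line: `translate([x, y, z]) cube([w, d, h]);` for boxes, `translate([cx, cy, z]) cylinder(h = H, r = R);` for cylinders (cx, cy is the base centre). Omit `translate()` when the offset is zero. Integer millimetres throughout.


translate([189, 189, 0]) cylinder(h = 13, r = 189);
translate([189, 189, 13]) cylinder(h = 184, r = 56);
translate([189, 189, 197]) cylinder(h = 13, r = 189);


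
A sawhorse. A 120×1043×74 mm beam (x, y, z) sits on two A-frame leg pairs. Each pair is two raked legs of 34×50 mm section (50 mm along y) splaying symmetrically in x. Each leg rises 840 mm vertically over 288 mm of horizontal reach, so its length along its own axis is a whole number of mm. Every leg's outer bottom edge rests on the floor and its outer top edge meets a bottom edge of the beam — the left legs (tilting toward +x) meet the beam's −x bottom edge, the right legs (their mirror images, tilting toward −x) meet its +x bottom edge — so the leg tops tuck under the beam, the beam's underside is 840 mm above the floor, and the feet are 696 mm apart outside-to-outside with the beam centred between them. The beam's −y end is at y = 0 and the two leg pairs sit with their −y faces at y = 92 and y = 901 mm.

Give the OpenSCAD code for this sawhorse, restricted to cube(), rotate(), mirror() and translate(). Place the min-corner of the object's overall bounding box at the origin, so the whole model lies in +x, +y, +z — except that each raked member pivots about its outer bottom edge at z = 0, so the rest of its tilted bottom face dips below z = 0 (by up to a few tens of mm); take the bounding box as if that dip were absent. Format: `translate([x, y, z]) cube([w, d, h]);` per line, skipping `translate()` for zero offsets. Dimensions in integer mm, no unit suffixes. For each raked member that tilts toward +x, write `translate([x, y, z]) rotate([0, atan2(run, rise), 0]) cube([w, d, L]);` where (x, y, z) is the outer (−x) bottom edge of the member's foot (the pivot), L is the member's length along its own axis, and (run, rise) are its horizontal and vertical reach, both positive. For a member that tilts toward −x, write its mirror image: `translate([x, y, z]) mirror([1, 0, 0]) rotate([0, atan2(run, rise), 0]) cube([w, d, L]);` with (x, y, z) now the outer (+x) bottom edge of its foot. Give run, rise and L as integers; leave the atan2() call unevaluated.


translate([288, 0, 840]) cube([120, 1043, 74]);
translate([0, 92, 0]) rotate([0, atan2(288, 840), 0]) cube([34, 50, 888]);
translate([696, 92, 0]) mirror([1, 0, 0]) rotate([0, atan2(288, 840), 0]) cube([34, 50, 888]);
translate([0, 901, 0]) rotate([0, atan2(288, 840), 0]) cube([34, 50, 888]);
translate([696, 901, 0]) mirror([1, 0, 0]) rotate([0, atan2(288, 840), 0]) cube([34, 50, 888]);


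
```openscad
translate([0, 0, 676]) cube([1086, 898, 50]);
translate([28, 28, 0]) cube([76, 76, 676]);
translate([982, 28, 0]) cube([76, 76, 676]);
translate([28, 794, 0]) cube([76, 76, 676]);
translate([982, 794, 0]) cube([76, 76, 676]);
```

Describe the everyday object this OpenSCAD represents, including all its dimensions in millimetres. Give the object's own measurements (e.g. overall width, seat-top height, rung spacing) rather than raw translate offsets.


A rectangular dining table. The top is 1086×898×50 mm with its upper surface at z = 726 mm. It stands on four 76×76 mm square legs, each inset 28 mm from the nearest pair of top edges, running from the floor to the underside of the top.


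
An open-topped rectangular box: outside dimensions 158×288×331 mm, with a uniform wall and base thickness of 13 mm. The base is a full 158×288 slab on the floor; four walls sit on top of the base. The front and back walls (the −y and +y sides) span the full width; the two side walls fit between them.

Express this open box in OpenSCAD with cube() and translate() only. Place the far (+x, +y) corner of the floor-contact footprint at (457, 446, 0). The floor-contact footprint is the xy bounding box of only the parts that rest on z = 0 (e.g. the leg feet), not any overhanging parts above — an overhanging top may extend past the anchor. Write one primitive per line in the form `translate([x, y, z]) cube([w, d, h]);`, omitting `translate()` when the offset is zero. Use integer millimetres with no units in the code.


translate([299, 158, 0]) cube([158, 288, 13]);
translate([299, 158, 13]) cube([158, 13, 318]);
translate([299, 433, 13]) cube([158, 13, 318]);
translate([299, 171, 13]) cube([13, 262, 318]);
translate([444, 171, 13]) cube([13, 262, 318]);


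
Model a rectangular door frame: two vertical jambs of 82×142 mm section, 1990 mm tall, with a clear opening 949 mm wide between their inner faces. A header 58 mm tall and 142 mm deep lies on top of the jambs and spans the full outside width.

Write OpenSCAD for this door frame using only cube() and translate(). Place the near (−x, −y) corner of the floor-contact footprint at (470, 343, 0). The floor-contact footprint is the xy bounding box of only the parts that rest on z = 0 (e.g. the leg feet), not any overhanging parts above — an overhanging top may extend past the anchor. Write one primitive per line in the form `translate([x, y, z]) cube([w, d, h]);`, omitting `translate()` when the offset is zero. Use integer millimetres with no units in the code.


translate([470, 343, 0]) cube([82, 142, 1990]);
translate([1501, 343, 0]) cube([82, 142, 1990]);
translate([470, 343, 1990]) cube([1113, 142, 58]);


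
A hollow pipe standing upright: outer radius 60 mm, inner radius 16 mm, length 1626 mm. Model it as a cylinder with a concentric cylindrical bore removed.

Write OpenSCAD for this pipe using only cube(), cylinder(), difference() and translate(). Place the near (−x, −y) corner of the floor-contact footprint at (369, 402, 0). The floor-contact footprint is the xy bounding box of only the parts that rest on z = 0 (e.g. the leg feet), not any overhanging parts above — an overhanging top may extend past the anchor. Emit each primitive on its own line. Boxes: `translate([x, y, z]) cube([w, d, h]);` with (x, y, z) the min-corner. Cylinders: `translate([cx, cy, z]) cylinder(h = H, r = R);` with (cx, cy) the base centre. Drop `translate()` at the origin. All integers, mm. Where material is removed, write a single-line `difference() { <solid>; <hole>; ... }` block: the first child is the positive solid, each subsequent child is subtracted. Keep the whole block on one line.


difference() { translate([429, 462, 0]) cylinder(h = 1626, r = 60); translate([429, 462, 0]) cylinder(h = 1626, r = 16); }


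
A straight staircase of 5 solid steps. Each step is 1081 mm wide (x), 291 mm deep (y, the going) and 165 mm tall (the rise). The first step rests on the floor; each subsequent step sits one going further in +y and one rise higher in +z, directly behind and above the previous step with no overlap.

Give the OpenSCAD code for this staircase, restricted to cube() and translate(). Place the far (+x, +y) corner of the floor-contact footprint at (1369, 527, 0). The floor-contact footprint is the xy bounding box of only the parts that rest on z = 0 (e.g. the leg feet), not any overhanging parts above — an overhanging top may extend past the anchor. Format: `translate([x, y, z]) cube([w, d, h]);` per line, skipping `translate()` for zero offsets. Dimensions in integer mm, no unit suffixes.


translate([288, 236, 0]) cube([1081, 291, 165]);
translate([288, 527, 165]) cube([1081, 291, 165]);
translate([288, 818, 330]) cube([1081, 291, 165]);
translate([288, 1109, 495]) cube([1081, 291, 165]);
translate([288, 1400, 660]) cube([1081, 291, 165]);


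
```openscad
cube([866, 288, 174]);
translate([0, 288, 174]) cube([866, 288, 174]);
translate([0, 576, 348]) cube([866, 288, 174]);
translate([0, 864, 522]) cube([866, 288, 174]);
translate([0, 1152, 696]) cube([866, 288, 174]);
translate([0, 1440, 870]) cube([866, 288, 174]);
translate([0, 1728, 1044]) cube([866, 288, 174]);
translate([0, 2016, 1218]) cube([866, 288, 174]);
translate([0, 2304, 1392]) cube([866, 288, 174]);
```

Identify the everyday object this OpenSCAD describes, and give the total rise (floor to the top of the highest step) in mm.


A staircase. The total rise is 1566 mm.

9 identical blocks, each offset up and back from the previous — a staircase. Each step is 174 mm tall and there are 9 of them, so the total rise is 9 × 174 = 1566 mm.


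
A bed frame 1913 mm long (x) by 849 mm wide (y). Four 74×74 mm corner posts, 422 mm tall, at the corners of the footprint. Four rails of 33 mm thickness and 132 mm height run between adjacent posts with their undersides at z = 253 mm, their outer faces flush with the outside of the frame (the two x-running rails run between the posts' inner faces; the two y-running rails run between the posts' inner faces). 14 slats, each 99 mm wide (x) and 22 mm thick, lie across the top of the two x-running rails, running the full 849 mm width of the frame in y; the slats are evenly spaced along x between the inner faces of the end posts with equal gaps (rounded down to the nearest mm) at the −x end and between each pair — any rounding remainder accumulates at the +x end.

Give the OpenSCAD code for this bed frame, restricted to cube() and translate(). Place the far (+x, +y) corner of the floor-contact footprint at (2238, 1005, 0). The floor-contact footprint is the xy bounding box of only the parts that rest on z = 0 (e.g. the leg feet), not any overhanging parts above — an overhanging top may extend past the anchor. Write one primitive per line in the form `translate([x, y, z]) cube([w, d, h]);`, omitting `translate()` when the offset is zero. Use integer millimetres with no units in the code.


// slat z = rail_z + rail_h = 253 + 132 = 385
// slat gap = ⌊(1765 − 14·99) / 15⌋ = 25
translate([325, 156, 0]) cube([74, 74, 422]);
translate([325, 931, 0]) cube([74, 74, 422]);
translate([2164, 156, 0]) cube([74, 74, 422]);
translate([2164, 931, 0]) cube([74, 74, 422]);
translate([399, 156, 253]) cube([1765, 33, 132]);
translate([399, 972, 253]) cube([1765, 33, 132]);
translate([325, 230, 253]) cube([33, 701, 132]);
translate([2205, 230, 253]) cube([33, 701, 132]);
translate([424, 156, 385]) cube([99, 849, 22]);
translate([548, 156, 385]) cube([99, 849, 22]);
translate([672, 156, 385]) cube([99, 849, 22]);
translate([796, 156, 385]) cube([99, 849, 22]);
translate([920, 156, 385]) cube([99, 849, 22]);
translate([1044, 156, 385]) cube([99, 849, 22]);
translate([1168, 156, 385]) cube([99, 849, 22]);
translate([1292, 156, 385]) cube([99, 849, 22]);
translate([1416, 156, 385]) cube([99, 849, 22]);
translate([1540, 156, 385]) cube([99, 849, 22]);
translate([1664, 156, 385]) cube([99, 849, 22]);
translate([1788, 156, 385]) cube([99, 849, 22]);
translate([1912, 156, 385]) cube([99, 849, 22]);
translate([2036, 156, 385]) cube([99, 849, 22]);
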